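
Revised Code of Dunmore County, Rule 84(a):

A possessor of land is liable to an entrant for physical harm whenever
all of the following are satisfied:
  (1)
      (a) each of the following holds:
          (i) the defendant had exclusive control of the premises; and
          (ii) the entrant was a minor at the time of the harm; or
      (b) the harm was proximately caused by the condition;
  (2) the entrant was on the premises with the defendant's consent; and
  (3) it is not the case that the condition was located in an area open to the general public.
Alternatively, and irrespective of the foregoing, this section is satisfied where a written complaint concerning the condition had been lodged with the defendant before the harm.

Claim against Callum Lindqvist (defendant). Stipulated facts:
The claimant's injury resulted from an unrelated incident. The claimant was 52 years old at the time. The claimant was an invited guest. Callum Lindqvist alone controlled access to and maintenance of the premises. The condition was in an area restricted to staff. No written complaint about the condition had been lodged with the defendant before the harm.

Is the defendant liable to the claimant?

No — not liable.

(i) exclusive control — satisfied.
(ii) entrant a minor — not met.
So (a) is not satisfied (T AND F).
(b) proximate cause — not met.
(1) = F OR F = false.
(2) consent to enter — holds.
(3) not (public area) — satisfied.
Overall = F AND T AND T = false.
Exception (complaint lodged) — not satisfied.
Result: main false OR exception false → false.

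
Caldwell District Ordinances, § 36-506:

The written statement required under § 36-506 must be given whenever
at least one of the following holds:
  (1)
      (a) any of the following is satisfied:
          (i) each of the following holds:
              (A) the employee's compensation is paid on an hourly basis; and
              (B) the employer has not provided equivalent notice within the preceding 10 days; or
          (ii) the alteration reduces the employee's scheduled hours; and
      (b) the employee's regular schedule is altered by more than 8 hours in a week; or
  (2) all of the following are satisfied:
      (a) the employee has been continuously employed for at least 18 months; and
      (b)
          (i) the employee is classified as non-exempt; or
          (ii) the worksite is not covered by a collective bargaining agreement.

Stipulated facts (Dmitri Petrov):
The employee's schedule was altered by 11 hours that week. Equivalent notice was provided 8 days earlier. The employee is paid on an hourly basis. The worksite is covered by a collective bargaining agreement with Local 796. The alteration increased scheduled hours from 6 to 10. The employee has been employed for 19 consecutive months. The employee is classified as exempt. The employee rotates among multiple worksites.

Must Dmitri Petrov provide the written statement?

(A) hourly-paid — holds.
(B) no recent notice — not satisfied.
(i): T AND F → false.
(ii) hours reduced — fails.
So (a) is not satisfied (F OR F).
(b) schedule shift > 8h — satisfied.
So (1) is not satisfied (F AND T).
(a) tenure ≥ 18 mo. — satisfied.
(i) non-exempt — not satisfied.
(ii) no CBA — fails.
(b) = F OR F = false.
So (2) is not satisfied (T AND F).
So Overall is not satisfied (F OR F).

No — not required.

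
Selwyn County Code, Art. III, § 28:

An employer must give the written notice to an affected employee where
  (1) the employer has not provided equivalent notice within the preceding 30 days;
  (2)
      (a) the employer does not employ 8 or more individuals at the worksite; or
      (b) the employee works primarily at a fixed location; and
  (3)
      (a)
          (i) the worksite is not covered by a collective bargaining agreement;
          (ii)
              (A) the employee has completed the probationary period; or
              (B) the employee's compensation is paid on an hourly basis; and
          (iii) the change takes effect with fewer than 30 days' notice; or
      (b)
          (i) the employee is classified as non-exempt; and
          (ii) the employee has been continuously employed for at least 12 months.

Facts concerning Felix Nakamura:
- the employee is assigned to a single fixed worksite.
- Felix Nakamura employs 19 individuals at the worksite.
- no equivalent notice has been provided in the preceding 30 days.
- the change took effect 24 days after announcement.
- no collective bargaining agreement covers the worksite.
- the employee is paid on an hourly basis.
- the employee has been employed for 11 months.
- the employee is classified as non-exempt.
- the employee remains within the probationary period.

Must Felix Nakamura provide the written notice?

(1) no recent notice — met.
(a) not (≥ 8 at site) — not met.
(b) fixed location — satisfied.
(2): F OR T → true.
(i) no CBA — holds.
(A) past probation — not satisfied.
(B) hourly-paid — holds.
(ii) = F OR T = true.
(iii) < 30 days' notice — met.
(a): T AND T AND T → true.
(i) non-exempt — satisfied.
(ii) tenure ≥ 12 mo. — fails.
(b): T AND F → false.
(3): T OR F → true.
Overall: T AND T AND T → true.

Yes — required.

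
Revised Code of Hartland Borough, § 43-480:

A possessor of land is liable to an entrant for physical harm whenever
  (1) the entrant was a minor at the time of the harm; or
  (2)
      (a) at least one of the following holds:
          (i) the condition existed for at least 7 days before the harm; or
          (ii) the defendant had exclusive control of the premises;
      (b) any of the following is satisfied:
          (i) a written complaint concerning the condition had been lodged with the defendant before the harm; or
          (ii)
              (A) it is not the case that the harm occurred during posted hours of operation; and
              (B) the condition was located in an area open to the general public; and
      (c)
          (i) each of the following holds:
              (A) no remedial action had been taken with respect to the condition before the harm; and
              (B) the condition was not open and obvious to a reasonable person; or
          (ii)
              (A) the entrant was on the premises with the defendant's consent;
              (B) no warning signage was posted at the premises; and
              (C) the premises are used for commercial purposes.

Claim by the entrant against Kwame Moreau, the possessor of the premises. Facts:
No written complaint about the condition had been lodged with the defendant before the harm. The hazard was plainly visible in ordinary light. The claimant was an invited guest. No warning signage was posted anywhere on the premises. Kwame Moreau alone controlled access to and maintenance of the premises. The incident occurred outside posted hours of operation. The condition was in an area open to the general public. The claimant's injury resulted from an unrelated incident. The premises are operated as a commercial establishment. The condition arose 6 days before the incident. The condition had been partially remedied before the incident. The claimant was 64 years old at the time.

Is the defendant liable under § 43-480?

Yes — liable.

(1) entrant a minor — not met.
(i) condition ≥7 days old — not met.
(ii) exclusive control — met.
So (a) is satisfied (F OR T).
(i) complaint lodged — not met.
(A) not (during posted hours) — satisfied.
(B) public area — met.
(ii): T AND T → true.
(b): F OR T → true.
(A) no remedial action — not met.
(B) not open/obvious — not satisfied.
(i) = F AND F = false.
(A) consent to enter — met.
(B) no signage posted — met.
(C) commercial use — met.
(ii): T AND T AND T → true.
(c): F OR T → true.
(2) = T AND T AND T = true.
Overall = F OR T = true.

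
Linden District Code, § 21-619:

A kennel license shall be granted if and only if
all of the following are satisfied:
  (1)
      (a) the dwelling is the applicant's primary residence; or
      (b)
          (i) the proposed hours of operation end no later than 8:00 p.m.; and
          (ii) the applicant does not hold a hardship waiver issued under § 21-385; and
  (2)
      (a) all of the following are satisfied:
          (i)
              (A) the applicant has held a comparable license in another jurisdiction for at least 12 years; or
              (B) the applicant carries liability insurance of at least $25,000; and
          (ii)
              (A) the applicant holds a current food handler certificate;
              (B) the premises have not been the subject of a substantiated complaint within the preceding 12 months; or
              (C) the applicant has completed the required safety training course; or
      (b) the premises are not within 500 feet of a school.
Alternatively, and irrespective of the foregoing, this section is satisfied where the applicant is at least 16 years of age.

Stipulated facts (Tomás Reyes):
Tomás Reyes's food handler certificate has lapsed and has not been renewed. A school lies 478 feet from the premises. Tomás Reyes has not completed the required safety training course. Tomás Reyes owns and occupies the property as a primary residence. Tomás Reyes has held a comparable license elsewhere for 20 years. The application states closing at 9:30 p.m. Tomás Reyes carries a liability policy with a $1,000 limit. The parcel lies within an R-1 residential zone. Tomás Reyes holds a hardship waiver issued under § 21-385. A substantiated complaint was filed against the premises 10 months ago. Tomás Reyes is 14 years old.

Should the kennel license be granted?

(a) primary residence — holds.
(i) closes by 8 p.m. — fails.
(ii) not (hardship waiver) — not satisfied.
(b) = F AND F = false.
So (1) is satisfied (T OR F).
(A) prior license ≥ 12 yr — satisfied.
(B) insurance ≥ $25,000 — not met.
(i) = T OR F = true.
(A) food handler cert. — fails.
(B) no complaint in 12 mo. — fails.
(C) safety training — fails.
So (ii) is not satisfied (F OR F OR F).
(a) = T AND F = false.
(b) ≥500 ft from school — not met.
(2) = F OR F = false.
So Overall is not satisfied (T AND F).
Exception (age ≥ 16) — not satisfied.
Result: main false OR exception false → false.

No — denied.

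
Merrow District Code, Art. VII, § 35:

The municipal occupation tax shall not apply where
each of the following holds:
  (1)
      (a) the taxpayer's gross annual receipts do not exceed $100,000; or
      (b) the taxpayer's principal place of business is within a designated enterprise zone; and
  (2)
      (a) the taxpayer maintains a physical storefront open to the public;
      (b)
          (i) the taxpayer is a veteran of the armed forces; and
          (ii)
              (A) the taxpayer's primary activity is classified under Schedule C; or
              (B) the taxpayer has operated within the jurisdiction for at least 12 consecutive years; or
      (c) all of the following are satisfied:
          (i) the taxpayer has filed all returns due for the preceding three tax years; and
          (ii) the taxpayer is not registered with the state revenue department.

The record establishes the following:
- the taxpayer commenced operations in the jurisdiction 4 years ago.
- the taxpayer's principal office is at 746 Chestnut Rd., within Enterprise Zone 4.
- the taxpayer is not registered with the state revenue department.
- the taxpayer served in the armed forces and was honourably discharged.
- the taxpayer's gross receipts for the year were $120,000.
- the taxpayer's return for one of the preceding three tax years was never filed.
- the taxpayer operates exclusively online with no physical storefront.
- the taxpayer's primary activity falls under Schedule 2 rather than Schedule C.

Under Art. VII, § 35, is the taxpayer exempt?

No — not exempt.

(a) receipts ≤ $100,000 — not met.
(b) in enterprise zone — satisfied.
So (1) is satisfied (F OR T).
(a) has storefront — not met.
(i) veteran — satisfied.
(A) Schedule C activity — not satisfied.
(B) ≥ 12 yrs in jurisdiction — not met.
(ii) = F OR F = false.
(b) = T AND F = false.
(i) returns current — not met.
(ii) not (state-registered) — holds.
(c) = F AND T = false.
(2): F OR F OR F → false.
Overall = T AND F = false.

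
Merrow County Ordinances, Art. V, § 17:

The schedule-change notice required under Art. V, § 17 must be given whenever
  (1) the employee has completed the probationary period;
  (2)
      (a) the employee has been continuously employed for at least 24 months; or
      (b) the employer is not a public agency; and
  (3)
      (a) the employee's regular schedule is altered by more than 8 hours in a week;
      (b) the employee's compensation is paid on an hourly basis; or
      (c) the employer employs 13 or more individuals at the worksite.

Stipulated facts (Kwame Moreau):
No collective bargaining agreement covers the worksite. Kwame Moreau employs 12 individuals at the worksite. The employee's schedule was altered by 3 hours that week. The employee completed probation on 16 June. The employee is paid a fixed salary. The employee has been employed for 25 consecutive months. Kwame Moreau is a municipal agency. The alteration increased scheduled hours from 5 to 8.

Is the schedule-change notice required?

No — not required.

(1) past probation — met.
(a) tenure ≥ 24 mo. — satisfied.
(b) not (public agency) — fails.
So (2) is satisfied (T OR F).
(a) schedule shift > 8h — not met.
(b) hourly-paid — not met.
(c) ≥ 13 at site — fails.
So (3) is not satisfied (F OR F OR F).
Overall = T AND T AND F = false.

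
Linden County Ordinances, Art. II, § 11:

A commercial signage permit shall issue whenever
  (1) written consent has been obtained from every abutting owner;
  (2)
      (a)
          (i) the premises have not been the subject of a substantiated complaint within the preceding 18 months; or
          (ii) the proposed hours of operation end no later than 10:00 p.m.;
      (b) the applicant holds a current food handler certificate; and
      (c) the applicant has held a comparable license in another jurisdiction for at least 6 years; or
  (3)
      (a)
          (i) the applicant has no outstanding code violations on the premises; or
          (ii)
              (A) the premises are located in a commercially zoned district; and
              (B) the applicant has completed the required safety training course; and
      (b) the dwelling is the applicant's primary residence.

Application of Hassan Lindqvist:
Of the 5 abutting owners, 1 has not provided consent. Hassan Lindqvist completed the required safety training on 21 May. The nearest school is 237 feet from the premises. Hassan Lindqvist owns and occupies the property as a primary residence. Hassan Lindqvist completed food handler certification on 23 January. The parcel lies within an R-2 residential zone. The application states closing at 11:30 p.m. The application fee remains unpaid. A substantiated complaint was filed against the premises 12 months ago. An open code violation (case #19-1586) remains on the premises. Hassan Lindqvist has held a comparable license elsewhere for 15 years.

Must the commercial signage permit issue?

No — denied.

(1) all abutters consent — not satisfied.
(i) no complaint in 18 mo. — fails.
(ii) closes by 10 p.m. — fails.
So (a) is not satisfied (F OR F).
(b) food handler cert. — holds.
(c) prior license ≥ 6 yr — holds.
So (2) is not satisfied (F AND T AND T).
(i) no code violations — not met.
(A) commercially zoned — not met.
(B) safety training — satisfied.
(ii): F AND T → false.
So (a) is not satisfied (F OR F).
(b) primary residence — met.
So (3) is not satisfied (F AND T).
So Overall is not satisfied (F OR F OR F).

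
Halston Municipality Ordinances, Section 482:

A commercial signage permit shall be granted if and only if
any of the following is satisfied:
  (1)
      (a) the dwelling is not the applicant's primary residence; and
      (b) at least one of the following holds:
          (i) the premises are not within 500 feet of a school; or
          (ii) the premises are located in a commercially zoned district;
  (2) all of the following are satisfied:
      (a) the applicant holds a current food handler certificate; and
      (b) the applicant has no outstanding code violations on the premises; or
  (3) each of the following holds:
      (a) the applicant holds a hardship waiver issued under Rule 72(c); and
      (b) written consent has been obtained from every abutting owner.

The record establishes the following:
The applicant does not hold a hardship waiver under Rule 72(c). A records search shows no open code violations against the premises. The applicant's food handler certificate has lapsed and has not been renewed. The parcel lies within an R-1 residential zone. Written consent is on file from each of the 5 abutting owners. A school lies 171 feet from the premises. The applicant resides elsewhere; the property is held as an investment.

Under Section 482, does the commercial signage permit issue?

(a) not (primary residence) — satisfied.
(i) ≥500 ft from school — not satisfied.
(ii) commercially zoned — not met.
(b): F OR F → false.
So (1) is not satisfied (T AND F).
(a) food handler cert. — fails.
(b) no code violations — met.
(2) = F AND T = false.
(a) hardship waiver — not met.
(b) all abutters consent — holds.
(3): F AND T → false.
Overall = F OR F OR F = false.

No — denied.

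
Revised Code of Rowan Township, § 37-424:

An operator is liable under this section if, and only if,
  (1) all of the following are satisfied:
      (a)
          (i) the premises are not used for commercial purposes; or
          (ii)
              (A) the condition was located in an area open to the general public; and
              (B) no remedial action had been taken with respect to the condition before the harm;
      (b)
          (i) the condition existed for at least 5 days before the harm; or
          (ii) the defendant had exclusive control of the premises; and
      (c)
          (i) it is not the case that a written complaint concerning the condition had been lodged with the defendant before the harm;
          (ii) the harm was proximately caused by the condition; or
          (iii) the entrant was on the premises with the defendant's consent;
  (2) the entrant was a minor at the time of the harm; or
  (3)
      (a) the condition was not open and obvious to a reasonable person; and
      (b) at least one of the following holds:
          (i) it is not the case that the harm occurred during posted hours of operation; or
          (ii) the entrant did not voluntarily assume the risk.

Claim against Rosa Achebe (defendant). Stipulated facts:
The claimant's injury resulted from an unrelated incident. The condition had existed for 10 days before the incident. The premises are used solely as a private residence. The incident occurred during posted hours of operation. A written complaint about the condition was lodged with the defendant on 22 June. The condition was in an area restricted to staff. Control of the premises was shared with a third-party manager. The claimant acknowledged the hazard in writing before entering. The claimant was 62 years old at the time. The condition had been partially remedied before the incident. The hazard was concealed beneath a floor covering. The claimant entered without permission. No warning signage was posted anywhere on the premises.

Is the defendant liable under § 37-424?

No — not liable.

(i) not (commercial use) — satisfied.
(A) public area — not satisfied.
(B) no remedial action — not met.
(ii) = F AND F = false.
So (a) is satisfied (T OR F).
(i) condition ≥5 days old — holds.
(ii) exclusive control — not met.
(b) = T OR F = true.
(i) not (complaint lodged) — not satisfied.
(ii) proximate cause — not met.
(iii) consent to enter — fails.
(c) = F OR F OR F = false.
(1) = T AND T AND F = false.
(2) entrant a minor — not satisfied.
(a) not open/obvious — satisfied.
(i) not (during posted hours) — not satisfied.
(ii) no assumed risk — fails.
(b): F OR F → false.
(3): T AND F → false.
So Overall is not satisfied (F OR F OR F).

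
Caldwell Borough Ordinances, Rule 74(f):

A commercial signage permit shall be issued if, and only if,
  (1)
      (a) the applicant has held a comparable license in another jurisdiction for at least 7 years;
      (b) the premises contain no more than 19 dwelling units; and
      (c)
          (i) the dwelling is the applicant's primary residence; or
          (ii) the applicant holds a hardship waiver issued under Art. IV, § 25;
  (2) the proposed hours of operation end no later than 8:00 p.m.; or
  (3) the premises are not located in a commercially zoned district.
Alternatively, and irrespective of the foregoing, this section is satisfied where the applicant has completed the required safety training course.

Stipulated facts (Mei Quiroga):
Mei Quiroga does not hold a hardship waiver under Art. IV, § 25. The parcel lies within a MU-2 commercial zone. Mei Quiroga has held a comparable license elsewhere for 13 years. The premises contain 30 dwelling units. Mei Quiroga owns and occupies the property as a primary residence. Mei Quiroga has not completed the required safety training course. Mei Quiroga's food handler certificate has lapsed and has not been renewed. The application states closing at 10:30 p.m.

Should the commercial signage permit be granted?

No — denied.

(a) prior license ≥ 7 yr — met.
(b) ≤ 19 units — fails.
(i) primary residence — holds.
(ii) hardship waiver — fails.
So (c) is satisfied (T OR F).
So (1) is not satisfied (T AND F AND T).
(2) closes by 8 p.m. — fails.
(3) not (commercially zoned) — not met.
Overall = F OR F OR F = false.
Exception (safety training) — not satisfied.
Result: main false OR exception false → false.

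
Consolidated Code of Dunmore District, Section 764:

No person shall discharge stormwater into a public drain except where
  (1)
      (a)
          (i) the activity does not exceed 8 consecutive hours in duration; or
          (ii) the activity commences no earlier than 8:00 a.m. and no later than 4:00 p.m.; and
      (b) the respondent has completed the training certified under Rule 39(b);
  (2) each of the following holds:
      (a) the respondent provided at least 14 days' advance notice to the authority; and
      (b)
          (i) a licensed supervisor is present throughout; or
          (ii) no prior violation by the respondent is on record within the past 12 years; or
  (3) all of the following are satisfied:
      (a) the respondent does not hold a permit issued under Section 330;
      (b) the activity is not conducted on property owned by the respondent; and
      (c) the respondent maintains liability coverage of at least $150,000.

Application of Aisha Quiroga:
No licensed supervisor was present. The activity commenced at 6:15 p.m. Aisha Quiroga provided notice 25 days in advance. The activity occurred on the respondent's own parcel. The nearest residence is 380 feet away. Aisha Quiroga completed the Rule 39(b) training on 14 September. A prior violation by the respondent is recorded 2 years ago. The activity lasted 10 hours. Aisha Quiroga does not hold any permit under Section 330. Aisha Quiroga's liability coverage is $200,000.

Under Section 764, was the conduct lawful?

No — unlawful.

(i) ≤ 8 hrs duration — not met.
(ii) start within hours — not satisfied.
So (a) is not satisfied (F OR F).
(b) training certified — satisfied.
(1): F AND T → false.
(a) ≥14 days' notice — satisfied.
(i) supervisor present — not met.
(ii) no prior violation — not satisfied.
(b) = F OR F = false.
(2) = T AND F = false.
(a) not (holds permit) — met.
(b) not (own property) — not satisfied.
(c) coverage ≥ $150,000 — holds.
(3) = T AND F AND T = false.
Overall = F OR F OR F = false.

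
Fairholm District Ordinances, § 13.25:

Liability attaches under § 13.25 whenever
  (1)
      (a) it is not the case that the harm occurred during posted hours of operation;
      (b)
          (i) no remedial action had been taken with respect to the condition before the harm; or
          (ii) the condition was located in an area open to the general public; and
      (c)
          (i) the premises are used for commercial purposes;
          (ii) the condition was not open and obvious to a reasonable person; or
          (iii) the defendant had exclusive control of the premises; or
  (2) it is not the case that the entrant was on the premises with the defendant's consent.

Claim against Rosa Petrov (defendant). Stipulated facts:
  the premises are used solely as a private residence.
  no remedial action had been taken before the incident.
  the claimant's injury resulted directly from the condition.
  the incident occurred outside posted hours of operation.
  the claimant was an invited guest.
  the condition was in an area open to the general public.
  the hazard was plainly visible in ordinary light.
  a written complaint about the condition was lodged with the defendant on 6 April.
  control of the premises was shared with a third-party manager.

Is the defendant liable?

(a) not (during posted hours) — holds.
(i) no remedial action — holds.
(ii) public area — met.
(b): T OR T → true.
(i) commercial use — not satisfied.
(ii) not open/obvious — not met.
(iii) exclusive control — fails.
(c): F OR F OR F → false.
(1): T AND T AND F → false.
(2) not (consent to enter) — fails.
Overall = F OR F = false.

No — not liable.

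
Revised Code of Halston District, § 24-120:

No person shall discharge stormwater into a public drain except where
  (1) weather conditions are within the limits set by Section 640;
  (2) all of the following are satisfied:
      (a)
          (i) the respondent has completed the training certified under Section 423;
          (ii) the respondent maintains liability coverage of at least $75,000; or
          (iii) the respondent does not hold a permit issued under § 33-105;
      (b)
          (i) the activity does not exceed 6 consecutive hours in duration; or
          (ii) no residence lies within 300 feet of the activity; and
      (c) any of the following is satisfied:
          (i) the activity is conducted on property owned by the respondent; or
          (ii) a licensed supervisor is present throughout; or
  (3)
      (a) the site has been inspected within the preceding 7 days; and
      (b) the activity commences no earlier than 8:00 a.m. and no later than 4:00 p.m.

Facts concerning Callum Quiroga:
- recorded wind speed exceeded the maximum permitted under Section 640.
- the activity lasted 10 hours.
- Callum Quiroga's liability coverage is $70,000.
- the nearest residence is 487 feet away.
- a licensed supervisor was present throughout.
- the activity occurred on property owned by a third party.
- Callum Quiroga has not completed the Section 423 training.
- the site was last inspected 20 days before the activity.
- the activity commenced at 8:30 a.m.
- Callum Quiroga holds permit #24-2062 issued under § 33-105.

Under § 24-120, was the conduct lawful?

(1) weather ok — not satisfied.
(i) training certified — not met.
(ii) coverage ≥ $75,000 — not satisfied.
(iii) not (holds permit) — not met.
(a): F OR F OR F → false.
(i) ≤ 6 hrs duration — fails.
(ii) no residence in 300 ft — satisfied.
(b): F OR T → true.
(i) own property — not met.
(ii) supervisor present — holds.
(c): F OR T → true.
(2): F AND T AND T → false.
(a) site inspected — not satisfied.
(b) start within hours — holds.
(3): F AND T → false.
Overall = F OR F OR F = false.

No — unlawful.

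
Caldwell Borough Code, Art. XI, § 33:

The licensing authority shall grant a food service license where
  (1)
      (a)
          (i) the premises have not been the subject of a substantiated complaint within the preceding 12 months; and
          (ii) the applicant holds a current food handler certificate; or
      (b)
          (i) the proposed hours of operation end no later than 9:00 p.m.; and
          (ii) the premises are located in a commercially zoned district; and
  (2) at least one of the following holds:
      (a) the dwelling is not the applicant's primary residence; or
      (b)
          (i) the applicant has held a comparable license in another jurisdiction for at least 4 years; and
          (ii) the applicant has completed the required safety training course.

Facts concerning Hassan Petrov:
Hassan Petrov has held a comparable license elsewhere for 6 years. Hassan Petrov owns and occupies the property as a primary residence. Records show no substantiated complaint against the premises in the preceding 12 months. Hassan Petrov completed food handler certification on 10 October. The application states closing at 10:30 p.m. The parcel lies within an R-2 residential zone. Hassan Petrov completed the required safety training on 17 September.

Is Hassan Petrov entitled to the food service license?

(i) no complaint in 12 mo. — met.
(ii) food handler cert. — satisfied.
(a): T AND T → true.
(i) closes by 9 p.m. — not satisfied.
(ii) commercially zoned — not satisfied.
(b): F AND F → false.
(1): T OR F → true.
(a) not (primary residence) — not satisfied.
(i) prior license ≥ 4 yr — met.
(ii) safety training — met.
So (b) is satisfied (T AND T).
(2) = F OR T = true.
Overall = T AND T = true.

Yes — granted.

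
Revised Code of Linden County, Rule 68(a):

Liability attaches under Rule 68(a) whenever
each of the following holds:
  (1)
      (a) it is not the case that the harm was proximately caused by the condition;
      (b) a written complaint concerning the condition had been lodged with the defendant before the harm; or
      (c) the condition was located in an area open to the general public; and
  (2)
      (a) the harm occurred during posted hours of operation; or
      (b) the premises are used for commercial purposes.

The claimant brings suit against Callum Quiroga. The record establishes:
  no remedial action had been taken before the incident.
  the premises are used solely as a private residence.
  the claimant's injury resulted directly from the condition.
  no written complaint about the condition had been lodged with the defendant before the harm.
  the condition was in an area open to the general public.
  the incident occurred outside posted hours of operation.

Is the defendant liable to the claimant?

(a) not (proximate cause) — not met.
(b) complaint lodged — not satisfied.
(c) public area — satisfied.
So (1) is satisfied (F OR F OR T).
(a) during posted hours — not satisfied.
(b) commercial use — not met.
So (2) is not satisfied (F OR F).
So Overall is not satisfied (T AND F).

No — not liable.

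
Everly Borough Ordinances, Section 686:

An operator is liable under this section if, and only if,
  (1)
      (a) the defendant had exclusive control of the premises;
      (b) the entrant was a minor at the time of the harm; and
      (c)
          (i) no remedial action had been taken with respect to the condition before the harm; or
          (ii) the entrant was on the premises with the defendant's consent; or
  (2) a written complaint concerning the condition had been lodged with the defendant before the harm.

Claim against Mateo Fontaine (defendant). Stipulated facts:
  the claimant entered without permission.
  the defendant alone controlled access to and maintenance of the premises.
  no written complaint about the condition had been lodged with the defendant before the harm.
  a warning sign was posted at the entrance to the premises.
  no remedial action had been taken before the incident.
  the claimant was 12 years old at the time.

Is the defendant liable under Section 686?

Yes — liable.

(a) exclusive control — satisfied.
(b) entrant a minor — holds.
(i) no remedial action — holds.
(ii) consent to enter — not satisfied.
(c) = T OR F = true.
(1) = T AND T AND T = true.
(2) complaint lodged — fails.
Overall = T OR F = true.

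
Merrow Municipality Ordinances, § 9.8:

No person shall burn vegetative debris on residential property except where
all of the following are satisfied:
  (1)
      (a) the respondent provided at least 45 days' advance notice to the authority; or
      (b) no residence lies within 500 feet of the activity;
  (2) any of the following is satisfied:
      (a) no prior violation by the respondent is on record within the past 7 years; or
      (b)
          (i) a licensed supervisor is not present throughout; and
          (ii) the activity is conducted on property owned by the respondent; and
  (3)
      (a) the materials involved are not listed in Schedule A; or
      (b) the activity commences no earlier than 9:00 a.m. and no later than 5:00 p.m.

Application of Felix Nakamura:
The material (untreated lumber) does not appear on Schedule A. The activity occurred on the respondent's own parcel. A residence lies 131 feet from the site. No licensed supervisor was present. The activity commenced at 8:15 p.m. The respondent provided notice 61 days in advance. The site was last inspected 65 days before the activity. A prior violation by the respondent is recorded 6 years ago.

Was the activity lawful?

(a) ≥45 days' notice — met.
(b) no residence in 500 ft — not met.
(1) = T OR F = true.
(a) no prior violation — not satisfied.
(i) not (supervisor present) — met.
(ii) own property — satisfied.
So (b) is satisfied (T AND T).
(2) = F OR T = true.
(a) not (Schedule A material) — met.
(b) start within hours — fails.
(3): T OR F → true.
So Overall is satisfied (T AND T AND T).

Yes — lawful.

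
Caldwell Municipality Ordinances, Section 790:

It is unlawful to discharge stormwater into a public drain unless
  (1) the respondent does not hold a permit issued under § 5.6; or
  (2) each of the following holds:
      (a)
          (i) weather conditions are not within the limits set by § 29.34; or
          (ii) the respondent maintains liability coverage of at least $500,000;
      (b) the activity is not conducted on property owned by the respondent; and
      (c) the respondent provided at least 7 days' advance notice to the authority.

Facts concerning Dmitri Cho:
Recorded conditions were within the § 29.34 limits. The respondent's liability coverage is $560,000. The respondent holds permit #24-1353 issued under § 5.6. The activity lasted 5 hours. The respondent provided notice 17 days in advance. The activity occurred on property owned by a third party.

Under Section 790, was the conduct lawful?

Yes — lawful.

(1) not (holds permit) — fails.
(i) not (weather ok) — not satisfied.
(ii) coverage ≥ $500,000 — met.
So (a) is satisfied (F OR T).
(b) not (own property) — holds.
(c) ≥7 days' notice — satisfied.
(2): T AND T AND T → true.
Overall: F OR T → true.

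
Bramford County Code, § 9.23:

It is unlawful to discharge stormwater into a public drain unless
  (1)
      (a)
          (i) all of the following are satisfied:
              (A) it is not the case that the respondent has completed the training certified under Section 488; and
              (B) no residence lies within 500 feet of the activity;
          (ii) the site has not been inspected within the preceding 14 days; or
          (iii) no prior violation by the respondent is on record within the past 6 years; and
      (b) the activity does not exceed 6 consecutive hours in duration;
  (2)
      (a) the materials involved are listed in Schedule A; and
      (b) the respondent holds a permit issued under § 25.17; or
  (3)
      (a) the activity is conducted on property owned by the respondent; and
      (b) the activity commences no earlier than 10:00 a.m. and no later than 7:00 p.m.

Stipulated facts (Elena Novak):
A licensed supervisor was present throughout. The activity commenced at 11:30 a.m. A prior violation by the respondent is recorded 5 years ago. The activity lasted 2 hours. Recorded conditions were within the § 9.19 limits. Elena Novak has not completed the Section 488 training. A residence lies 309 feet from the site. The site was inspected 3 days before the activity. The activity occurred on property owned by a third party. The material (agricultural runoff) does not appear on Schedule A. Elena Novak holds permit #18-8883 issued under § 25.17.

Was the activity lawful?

(A) not (training certified) — met.
(B) no residence in 500 ft — fails.
(i) = T AND F = false.
(ii) not (site inspected) — fails.
(iii) no prior violation — not met.
(a) = F OR F OR F = false.
(b) ≤ 6 hrs duration — satisfied.
(1) = F AND T = false.
(a) Schedule A material — not satisfied.
(b) holds permit — holds.
(2) = F AND T = false.
(a) own property — not satisfied.
(b) start within hours — holds.
(3): F AND T → false.
Overall: F OR F OR F → false.

No — unlawful.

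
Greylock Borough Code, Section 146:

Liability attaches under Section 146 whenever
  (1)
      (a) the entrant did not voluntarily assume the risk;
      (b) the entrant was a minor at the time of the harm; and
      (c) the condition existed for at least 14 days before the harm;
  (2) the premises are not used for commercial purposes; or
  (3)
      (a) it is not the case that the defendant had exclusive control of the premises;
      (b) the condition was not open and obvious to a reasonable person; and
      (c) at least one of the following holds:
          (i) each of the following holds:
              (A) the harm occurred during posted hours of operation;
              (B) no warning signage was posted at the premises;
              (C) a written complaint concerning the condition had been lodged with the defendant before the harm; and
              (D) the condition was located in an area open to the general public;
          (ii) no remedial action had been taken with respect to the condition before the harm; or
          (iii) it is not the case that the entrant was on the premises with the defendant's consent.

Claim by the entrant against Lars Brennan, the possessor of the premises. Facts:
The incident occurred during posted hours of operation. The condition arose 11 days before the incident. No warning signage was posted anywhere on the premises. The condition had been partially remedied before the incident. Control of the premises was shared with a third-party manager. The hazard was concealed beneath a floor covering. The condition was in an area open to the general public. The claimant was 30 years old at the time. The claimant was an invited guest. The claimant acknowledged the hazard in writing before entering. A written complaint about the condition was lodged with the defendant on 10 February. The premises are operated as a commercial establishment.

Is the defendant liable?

Yes — liable.

(a) no assumed risk — not satisfied.
(b) entrant a minor — not met.
(c) condition ≥14 days old — fails.
So (1) is not satisfied (F AND F AND F).
(2) not (commercial use) — fails.
(a) not (exclusive control) — satisfied.
(b) not open/obvious — met.
(A) during posted hours — satisfied.
(B) no signage posted — met.
(C) complaint lodged — met.
(D) public area — satisfied.
(i): T AND T AND T AND T → true.
(ii) no remedial action — not satisfied.
(iii) not (consent to enter) — not satisfied.
(c): T OR F OR F → true.
So (3) is satisfied (T AND T AND T).
Overall: F OR F OR T → true.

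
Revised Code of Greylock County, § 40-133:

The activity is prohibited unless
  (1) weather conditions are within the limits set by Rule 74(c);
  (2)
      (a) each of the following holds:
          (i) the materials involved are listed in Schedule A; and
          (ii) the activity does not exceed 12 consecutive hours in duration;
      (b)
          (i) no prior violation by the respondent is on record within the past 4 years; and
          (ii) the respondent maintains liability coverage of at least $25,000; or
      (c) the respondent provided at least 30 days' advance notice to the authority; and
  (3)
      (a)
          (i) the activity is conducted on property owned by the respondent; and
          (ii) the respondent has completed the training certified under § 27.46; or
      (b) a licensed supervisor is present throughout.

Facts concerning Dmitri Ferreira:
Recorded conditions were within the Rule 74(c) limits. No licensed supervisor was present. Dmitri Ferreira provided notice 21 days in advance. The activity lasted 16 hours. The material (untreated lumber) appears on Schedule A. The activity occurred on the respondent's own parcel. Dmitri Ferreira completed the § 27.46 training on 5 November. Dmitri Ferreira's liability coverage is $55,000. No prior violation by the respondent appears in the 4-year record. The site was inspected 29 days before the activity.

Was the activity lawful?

Yes — lawful.

(1) weather ok — satisfied.
(i) Schedule A material — met.
(ii) ≤ 12 hrs duration — fails.
(a): T AND F → false.
(i) no prior violation — met.
(ii) coverage ≥ $25,000 — holds.
(b) = T AND T = true.
(c) ≥30 days' notice — not met.
(2) = F OR T OR F = true.
(i) own property — met.
(ii) training certified — holds.
(a) = T AND T = true.
(b) supervisor present — fails.
So (3) is satisfied (T OR F).
Overall: T AND T AND T → true.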